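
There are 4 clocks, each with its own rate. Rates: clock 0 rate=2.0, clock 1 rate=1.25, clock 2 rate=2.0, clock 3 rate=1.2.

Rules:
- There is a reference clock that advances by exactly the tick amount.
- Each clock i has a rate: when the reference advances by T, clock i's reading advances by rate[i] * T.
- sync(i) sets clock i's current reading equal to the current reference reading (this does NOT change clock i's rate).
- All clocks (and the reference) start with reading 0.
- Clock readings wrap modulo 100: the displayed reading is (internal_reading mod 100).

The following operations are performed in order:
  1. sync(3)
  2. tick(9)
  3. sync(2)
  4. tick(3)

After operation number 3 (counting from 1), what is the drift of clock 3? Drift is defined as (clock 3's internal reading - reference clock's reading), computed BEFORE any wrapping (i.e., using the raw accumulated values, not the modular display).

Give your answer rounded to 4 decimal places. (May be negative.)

Answer: 1.8000

Derivation:
After op 1 sync(3): ref=0.0000 raw=[0.0000 0.0000 0.0000 0.0000]
After op 2 tick(9): ref=9.0000 raw=[18.0000 11.2500 18.0000 10.8000]
After op 3 sync(2): ref=9.0000 raw=[18.0000 11.2500 9.0000 10.8000]
Drift of clock 3 after op 3: 10.8000 - 9.0000 = 1.8000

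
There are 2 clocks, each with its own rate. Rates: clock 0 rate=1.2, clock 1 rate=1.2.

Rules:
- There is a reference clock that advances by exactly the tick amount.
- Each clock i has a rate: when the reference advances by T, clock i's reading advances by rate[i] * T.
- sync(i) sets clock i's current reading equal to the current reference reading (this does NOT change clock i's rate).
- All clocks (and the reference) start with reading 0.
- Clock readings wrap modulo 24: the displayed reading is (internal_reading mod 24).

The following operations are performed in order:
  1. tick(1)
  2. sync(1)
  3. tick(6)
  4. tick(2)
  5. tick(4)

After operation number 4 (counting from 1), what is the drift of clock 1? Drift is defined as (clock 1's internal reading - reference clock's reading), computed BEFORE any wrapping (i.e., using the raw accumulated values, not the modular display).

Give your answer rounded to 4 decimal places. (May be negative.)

Answer: 1.6000

Derivation:
After op 1 tick(1): ref=1.0000 raw=[1.2000 1.2000]
After op 2 sync(1): ref=1.0000 raw=[1.2000 1.0000]
After op 3 tick(6): ref=7.0000 raw=[8.4000 8.2000]
After op 4 tick(2): ref=9.0000 raw=[10.8000 10.6000]
Drift of clock 1 after op 4: 10.6000 - 9.0000 = 1.6000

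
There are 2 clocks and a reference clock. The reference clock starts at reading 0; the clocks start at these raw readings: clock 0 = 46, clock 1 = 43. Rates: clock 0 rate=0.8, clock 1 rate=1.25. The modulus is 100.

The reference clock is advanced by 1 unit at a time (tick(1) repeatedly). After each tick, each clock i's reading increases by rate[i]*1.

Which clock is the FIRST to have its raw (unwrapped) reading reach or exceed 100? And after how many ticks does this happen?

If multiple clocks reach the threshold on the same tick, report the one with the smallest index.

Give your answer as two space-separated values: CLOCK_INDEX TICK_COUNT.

clock 0: start=46, rate=0.8, needs 100-46 = 54; ticks = ceil(54/0.8) = ceil(67.5000) = 68; reading at tick 68 = 46 + 0.8*68 = 100.4000
clock 1: start=43, rate=1.25, needs 100-43 = 57; ticks = ceil(57/1.25) = ceil(45.6000) = 46; reading at tick 46 = 43 + 1.25*46 = 100.5000
Minimum tick count = 46; winners = [1]; smallest index = 1

Answer: 1 46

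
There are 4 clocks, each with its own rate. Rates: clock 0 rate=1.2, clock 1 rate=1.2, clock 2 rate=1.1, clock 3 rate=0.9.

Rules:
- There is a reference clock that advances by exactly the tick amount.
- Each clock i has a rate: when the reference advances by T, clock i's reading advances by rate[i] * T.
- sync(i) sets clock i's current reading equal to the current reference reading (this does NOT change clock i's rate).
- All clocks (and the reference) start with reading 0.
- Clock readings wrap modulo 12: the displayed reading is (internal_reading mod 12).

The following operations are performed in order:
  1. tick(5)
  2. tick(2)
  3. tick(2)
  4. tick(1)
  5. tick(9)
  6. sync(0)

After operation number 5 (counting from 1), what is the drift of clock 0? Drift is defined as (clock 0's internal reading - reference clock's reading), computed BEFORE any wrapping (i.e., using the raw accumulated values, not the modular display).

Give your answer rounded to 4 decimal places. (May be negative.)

After op 1 tick(5): ref=5.0000 raw=[6.0000 6.0000 5.5000 4.5000]
After op 2 tick(2): ref=7.0000 raw=[8.4000 8.4000 7.7000 6.3000]
After op 3 tick(2): ref=9.0000 raw=[10.8000 10.8000 9.9000 8.1000]
After op 4 tick(1): ref=10.0000 raw=[12.0000 12.0000 11.0000 9.0000]
After op 5 tick(9): ref=19.0000 raw=[22.8000 22.8000 20.9000 17.1000]
Drift of clock 0 after op 5: 22.8000 - 19.0000 = 3.8000

Answer: 3.8000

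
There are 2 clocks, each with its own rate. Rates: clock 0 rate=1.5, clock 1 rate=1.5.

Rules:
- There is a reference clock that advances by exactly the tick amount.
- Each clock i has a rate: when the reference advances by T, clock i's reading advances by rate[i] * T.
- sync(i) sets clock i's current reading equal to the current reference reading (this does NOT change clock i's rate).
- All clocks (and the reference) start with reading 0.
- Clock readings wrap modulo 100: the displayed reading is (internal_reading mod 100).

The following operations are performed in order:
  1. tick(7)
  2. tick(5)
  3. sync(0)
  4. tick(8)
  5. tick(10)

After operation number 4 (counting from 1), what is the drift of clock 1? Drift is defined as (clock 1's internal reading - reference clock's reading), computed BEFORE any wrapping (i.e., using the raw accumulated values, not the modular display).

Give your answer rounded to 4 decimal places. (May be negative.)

After op 1 tick(7): ref=7.0000 raw=[10.5000 10.5000]
After op 2 tick(5): ref=12.0000 raw=[18.0000 18.0000]
After op 3 sync(0): ref=12.0000 raw=[12.0000 18.0000]
After op 4 tick(8): ref=20.0000 raw=[24.0000 30.0000]
Drift of clock 1 after op 4: 30.0000 - 20.0000 = 10.0000

Answer: 10.0000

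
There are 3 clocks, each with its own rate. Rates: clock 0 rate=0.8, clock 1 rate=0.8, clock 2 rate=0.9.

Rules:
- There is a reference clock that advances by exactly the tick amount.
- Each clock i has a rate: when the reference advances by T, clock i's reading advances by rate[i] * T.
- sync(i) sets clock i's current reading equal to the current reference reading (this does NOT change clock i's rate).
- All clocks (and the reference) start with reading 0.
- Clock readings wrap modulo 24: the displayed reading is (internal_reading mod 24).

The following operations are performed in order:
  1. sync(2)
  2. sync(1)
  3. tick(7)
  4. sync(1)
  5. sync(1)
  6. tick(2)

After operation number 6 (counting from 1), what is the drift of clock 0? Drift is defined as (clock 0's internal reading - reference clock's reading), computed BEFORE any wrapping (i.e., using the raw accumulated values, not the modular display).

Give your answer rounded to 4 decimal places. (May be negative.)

Answer: -1.8000

Derivation:
After op 1 sync(2): ref=0.0000 raw=[0.0000 0.0000 0.0000]
After op 2 sync(1): ref=0.0000 raw=[0.0000 0.0000 0.0000]
After op 3 tick(7): ref=7.0000 raw=[5.6000 5.6000 6.3000]
After op 4 sync(1): ref=7.0000 raw=[5.6000 7.0000 6.3000]
After op 5 sync(1): ref=7.0000 raw=[5.6000 7.0000 6.3000]
After op 6 tick(2): ref=9.0000 raw=[7.2000 8.6000 8.1000]
Drift of clock 0 after op 6: 7.2000 - 9.0000 = -1.8000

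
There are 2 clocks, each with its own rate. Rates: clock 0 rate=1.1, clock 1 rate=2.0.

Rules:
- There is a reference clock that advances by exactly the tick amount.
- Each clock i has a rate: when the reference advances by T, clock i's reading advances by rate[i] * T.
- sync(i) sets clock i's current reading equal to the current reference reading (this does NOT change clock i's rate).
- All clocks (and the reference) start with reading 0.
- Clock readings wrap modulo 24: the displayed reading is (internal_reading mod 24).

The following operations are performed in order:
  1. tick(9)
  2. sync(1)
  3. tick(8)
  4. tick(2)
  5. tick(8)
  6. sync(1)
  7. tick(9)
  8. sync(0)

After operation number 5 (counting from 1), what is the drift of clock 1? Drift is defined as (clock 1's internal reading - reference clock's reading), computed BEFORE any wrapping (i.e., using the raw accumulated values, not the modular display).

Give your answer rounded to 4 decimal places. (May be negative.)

Answer: 18.0000

Derivation:
After op 1 tick(9): ref=9.0000 raw=[9.9000 18.0000]
After op 2 sync(1): ref=9.0000 raw=[9.9000 9.0000]
After op 3 tick(8): ref=17.0000 raw=[18.7000 25.0000]
After op 4 tick(2): ref=19.0000 raw=[20.9000 29.0000]
After op 5 tick(8): ref=27.0000 raw=[29.7000 45.0000]
Drift of clock 1 after op 5: 45.0000 - 27.0000 = 18.0000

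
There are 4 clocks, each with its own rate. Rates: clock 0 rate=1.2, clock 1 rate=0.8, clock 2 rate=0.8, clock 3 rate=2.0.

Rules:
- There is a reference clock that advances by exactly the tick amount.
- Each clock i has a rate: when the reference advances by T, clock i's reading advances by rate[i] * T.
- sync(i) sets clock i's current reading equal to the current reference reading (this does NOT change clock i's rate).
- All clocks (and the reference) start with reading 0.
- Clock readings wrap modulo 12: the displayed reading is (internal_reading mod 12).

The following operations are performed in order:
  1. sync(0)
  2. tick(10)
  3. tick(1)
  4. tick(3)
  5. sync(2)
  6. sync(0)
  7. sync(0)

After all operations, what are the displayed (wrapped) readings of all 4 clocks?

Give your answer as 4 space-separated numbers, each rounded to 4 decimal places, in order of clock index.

Answer: 2.0000 11.2000 2.0000 4.0000

Derivation:
After op 1 sync(0): ref=0.0000 raw=[0.0000 0.0000 0.0000 0.0000]
After op 2 tick(10): ref=10.0000 raw=[12.0000 8.0000 8.0000 20.0000]
After op 3 tick(1): ref=11.0000 raw=[13.2000 8.8000 8.8000 22.0000]
After op 4 tick(3): ref=14.0000 raw=[16.8000 11.2000 11.2000 28.0000]
After op 5 sync(2): ref=14.0000 raw=[16.8000 11.2000 14.0000 28.0000]
After op 6 sync(0): ref=14.0000 raw=[14.0000 11.2000 14.0000 28.0000]
After op 7 sync(0): ref=14.0000 raw=[14.0000 11.2000 14.0000 28.0000]
Wrap final raw readings (mod 12): 14.0000 mod 12 = 2.0000; 11.2000 mod 12 = 11.2000; 14.0000 mod 12 = 2.0000; 28.0000 mod 12 = 4.0000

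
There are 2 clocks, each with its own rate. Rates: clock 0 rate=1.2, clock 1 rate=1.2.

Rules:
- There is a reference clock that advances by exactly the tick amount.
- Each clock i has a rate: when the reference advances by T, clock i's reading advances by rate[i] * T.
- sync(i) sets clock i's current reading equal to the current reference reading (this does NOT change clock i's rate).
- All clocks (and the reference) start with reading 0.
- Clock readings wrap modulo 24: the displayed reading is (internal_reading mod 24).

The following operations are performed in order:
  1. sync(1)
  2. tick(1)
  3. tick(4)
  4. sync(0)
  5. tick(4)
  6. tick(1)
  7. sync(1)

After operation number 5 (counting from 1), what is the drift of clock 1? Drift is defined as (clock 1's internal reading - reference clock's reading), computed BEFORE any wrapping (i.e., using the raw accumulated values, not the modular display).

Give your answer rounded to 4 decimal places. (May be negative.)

Answer: 1.8000

Derivation:
After op 1 sync(1): ref=0.0000 raw=[0.0000 0.0000]
After op 2 tick(1): ref=1.0000 raw=[1.2000 1.2000]
After op 3 tick(4): ref=5.0000 raw=[6.0000 6.0000]
After op 4 sync(0): ref=5.0000 raw=[5.0000 6.0000]
After op 5 tick(4): ref=9.0000 raw=[9.8000 10.8000]
Drift of clock 1 after op 5: 10.8000 - 9.0000 = 1.8000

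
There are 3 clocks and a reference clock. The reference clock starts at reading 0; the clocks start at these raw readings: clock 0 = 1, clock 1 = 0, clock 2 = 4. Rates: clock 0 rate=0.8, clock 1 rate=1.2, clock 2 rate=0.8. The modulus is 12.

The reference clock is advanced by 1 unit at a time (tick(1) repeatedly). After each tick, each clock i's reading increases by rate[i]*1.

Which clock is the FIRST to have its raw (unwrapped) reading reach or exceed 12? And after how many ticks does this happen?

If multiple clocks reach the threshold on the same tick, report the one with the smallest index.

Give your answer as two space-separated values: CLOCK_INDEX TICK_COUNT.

Answer: 1 10

Derivation:
clock 0: start=1, rate=0.8, needs 12-1 = 11; ticks = ceil(11/0.8) = ceil(13.7500) = 14; reading at tick 14 = 1 + 0.8*14 = 12.2000
clock 1: start=0, rate=1.2, needs 12-0 = 12; ticks = ceil(12/1.2) = ceil(10.0000) = 10; reading at tick 10 = 0 + 1.2*10 = 12.0000
clock 2: start=4, rate=0.8, needs 12-4 = 8; ticks = ceil(8/0.8) = ceil(10.0000) = 10; reading at tick 10 = 4 + 0.8*10 = 12.0000
Minimum tick count = 10; winners = [1, 2]; smallest index = 1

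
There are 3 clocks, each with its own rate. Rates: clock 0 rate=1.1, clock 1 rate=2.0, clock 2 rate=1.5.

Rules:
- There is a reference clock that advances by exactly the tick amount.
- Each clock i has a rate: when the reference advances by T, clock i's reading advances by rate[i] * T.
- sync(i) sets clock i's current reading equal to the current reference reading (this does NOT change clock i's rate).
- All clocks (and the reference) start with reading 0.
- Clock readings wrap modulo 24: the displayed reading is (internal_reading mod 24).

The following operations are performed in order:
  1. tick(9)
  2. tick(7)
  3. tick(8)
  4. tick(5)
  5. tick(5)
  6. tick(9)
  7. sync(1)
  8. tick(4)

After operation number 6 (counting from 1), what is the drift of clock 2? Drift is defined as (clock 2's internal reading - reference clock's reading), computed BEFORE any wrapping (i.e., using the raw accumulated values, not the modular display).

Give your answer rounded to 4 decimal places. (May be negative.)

After op 1 tick(9): ref=9.0000 raw=[9.9000 18.0000 13.5000]
After op 2 tick(7): ref=16.0000 raw=[17.6000 32.0000 24.0000]
After op 3 tick(8): ref=24.0000 raw=[26.4000 48.0000 36.0000]
After op 4 tick(5): ref=29.0000 raw=[31.9000 58.0000 43.5000]
After op 5 tick(5): ref=34.0000 raw=[37.4000 68.0000 51.0000]
After op 6 tick(9): ref=43.0000 raw=[47.3000 86.0000 64.5000]
Drift of clock 2 after op 6: 64.5000 - 43.0000 = 21.5000

Answer: 21.5000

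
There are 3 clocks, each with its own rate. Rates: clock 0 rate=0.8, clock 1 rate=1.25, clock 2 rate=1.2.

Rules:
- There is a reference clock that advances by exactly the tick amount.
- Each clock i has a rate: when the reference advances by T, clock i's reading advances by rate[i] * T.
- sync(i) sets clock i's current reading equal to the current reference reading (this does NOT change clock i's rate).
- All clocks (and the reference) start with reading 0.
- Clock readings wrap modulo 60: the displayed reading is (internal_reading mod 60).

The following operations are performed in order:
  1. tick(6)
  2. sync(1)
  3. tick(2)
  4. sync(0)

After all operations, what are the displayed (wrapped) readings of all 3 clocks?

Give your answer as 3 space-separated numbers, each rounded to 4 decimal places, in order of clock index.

Answer: 8.0000 8.5000 9.6000

Derivation:
After op 1 tick(6): ref=6.0000 raw=[4.8000 7.5000 7.2000]
After op 2 sync(1): ref=6.0000 raw=[4.8000 6.0000 7.2000]
After op 3 tick(2): ref=8.0000 raw=[6.4000 8.5000 9.6000]
After op 4 sync(0): ref=8.0000 raw=[8.0000 8.5000 9.6000]
Wrap final raw readings (mod 60): 8.0000 mod 60 = 8.0000; 8.5000 mod 60 = 8.5000; 9.6000 mod 60 = 9.6000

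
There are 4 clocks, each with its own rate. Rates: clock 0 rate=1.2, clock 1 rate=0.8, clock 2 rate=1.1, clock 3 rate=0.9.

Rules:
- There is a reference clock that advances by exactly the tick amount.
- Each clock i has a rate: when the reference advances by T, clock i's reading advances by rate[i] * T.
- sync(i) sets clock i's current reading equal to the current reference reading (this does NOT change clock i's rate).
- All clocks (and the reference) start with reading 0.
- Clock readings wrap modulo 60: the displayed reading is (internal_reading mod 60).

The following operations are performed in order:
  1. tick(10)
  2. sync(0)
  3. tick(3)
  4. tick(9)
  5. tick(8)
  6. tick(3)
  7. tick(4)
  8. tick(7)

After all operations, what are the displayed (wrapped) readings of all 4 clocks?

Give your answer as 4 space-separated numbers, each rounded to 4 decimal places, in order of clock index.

After op 1 tick(10): ref=10.0000 raw=[12.0000 8.0000 11.0000 9.0000]
After op 2 sync(0): ref=10.0000 raw=[10.0000 8.0000 11.0000 9.0000]
After op 3 tick(3): ref=13.0000 raw=[13.6000 10.4000 14.3000 11.7000]
After op 4 tick(9): ref=22.0000 raw=[24.4000 17.6000 24.2000 19.8000]
After op 5 tick(8): ref=30.0000 raw=[34.0000 24.0000 33.0000 27.0000]
After op 6 tick(3): ref=33.0000 raw=[37.6000 26.4000 36.3000 29.7000]
After op 7 tick(4): ref=37.0000 raw=[42.4000 29.6000 40.7000 33.3000]
After op 8 tick(7): ref=44.0000 raw=[50.8000 35.2000 48.4000 39.6000]
Wrap final raw readings (mod 60): 50.8000 mod 60 = 50.8000; 35.2000 mod 60 = 35.2000; 48.4000 mod 60 = 48.4000; 39.6000 mod 60 = 39.6000

Answer: 50.8000 35.2000 48.4000 39.6000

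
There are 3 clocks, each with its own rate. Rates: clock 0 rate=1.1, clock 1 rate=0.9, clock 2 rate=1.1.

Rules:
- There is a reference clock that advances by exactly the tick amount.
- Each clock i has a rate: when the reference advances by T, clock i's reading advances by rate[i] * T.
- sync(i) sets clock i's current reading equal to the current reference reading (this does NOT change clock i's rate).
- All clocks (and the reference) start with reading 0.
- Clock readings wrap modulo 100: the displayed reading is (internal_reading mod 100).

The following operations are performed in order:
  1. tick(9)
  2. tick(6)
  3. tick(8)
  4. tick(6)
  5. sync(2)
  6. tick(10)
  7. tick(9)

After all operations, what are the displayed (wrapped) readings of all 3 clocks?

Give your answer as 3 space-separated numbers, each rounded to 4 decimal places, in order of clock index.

After op 1 tick(9): ref=9.0000 raw=[9.9000 8.1000 9.9000]
After op 2 tick(6): ref=15.0000 raw=[16.5000 13.5000 16.5000]
After op 3 tick(8): ref=23.0000 raw=[25.3000 20.7000 25.3000]
After op 4 tick(6): ref=29.0000 raw=[31.9000 26.1000 31.9000]
After op 5 sync(2): ref=29.0000 raw=[31.9000 26.1000 29.0000]
After op 6 tick(10): ref=39.0000 raw=[42.9000 35.1000 40.0000]
After op 7 tick(9): ref=48.0000 raw=[52.8000 43.2000 49.9000]
Wrap final raw readings (mod 100): 52.8000 mod 100 = 52.8000; 43.2000 mod 100 = 43.2000; 49.9000 mod 100 = 49.9000

Answer: 52.8000 43.2000 49.9000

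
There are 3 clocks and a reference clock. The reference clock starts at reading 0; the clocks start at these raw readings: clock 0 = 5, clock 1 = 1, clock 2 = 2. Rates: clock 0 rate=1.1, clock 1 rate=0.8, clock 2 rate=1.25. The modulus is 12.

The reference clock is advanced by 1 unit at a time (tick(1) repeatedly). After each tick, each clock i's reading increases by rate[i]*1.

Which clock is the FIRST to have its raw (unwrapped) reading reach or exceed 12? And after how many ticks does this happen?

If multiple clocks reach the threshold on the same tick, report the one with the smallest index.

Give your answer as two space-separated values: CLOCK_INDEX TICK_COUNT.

clock 0: start=5, rate=1.1, needs 12-5 = 7; ticks = ceil(7/1.1) = ceil(6.3636) = 7; reading at tick 7 = 5 + 1.1*7 = 12.7000
clock 1: start=1, rate=0.8, needs 12-1 = 11; ticks = ceil(11/0.8) = ceil(13.7500) = 14; reading at tick 14 = 1 + 0.8*14 = 12.2000
clock 2: start=2, rate=1.25, needs 12-2 = 10; ticks = ceil(10/1.25) = ceil(8.0000) = 8; reading at tick 8 = 2 + 1.25*8 = 12.0000
Minimum tick count = 7; winners = [0]; smallest index = 0

Answer: 0 7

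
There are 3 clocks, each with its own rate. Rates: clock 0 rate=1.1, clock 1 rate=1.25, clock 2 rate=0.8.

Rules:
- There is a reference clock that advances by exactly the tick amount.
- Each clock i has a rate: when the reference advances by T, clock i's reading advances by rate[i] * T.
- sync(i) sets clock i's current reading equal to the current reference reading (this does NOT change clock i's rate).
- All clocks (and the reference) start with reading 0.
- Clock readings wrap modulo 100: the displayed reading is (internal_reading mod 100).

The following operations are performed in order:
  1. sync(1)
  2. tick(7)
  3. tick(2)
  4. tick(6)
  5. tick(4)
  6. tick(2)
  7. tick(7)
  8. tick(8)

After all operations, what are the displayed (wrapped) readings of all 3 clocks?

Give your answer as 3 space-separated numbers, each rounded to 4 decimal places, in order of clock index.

After op 1 sync(1): ref=0.0000 raw=[0.0000 0.0000 0.0000]
After op 2 tick(7): ref=7.0000 raw=[7.7000 8.7500 5.6000]
After op 3 tick(2): ref=9.0000 raw=[9.9000 11.2500 7.2000]
After op 4 tick(6): ref=15.0000 raw=[16.5000 18.7500 12.0000]
After op 5 tick(4): ref=19.0000 raw=[20.9000 23.7500 15.2000]
After op 6 tick(2): ref=21.0000 raw=[23.1000 26.2500 16.8000]
After op 7 tick(7): ref=28.0000 raw=[30.8000 35.0000 22.4000]
After op 8 tick(8): ref=36.0000 raw=[39.6000 45.0000 28.8000]
Wrap final raw readings (mod 100): 39.6000 mod 100 = 39.6000; 45.0000 mod 100 = 45.0000; 28.8000 mod 100 = 28.8000

Answer: 39.6000 45.0000 28.8000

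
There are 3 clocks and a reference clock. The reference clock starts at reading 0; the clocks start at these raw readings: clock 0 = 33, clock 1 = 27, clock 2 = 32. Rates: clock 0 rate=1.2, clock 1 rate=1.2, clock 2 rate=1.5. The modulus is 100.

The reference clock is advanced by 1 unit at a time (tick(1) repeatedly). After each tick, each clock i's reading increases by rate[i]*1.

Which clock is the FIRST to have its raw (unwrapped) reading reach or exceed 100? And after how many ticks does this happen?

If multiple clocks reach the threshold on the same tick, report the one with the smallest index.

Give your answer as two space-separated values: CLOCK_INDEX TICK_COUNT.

Answer: 2 46

Derivation:
clock 0: start=33, rate=1.2, needs 100-33 = 67; ticks = ceil(67/1.2) = ceil(55.8333) = 56; reading at tick 56 = 33 + 1.2*56 = 100.2000
clock 1: start=27, rate=1.2, needs 100-27 = 73; ticks = ceil(73/1.2) = ceil(60.8333) = 61; reading at tick 61 = 27 + 1.2*61 = 100.2000
clock 2: start=32, rate=1.5, needs 100-32 = 68; ticks = ceil(68/1.5) = ceil(45.3333) = 46; reading at tick 46 = 32 + 1.5*46 = 101.0000
Minimum tick count = 46; winners = [2]; smallest index = 2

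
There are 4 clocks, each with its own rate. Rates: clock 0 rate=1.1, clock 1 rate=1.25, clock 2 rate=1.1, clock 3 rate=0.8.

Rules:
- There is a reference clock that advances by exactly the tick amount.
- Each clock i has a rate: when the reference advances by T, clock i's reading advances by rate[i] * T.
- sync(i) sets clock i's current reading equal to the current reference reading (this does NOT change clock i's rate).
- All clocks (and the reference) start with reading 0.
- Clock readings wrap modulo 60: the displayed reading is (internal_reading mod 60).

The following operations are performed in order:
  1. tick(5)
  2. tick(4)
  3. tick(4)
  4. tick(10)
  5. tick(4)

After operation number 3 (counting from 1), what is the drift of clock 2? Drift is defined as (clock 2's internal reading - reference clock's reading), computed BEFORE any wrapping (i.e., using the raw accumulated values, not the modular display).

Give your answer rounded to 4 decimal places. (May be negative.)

Answer: 1.3000

Derivation:
After op 1 tick(5): ref=5.0000 raw=[5.5000 6.2500 5.5000 4.0000]
After op 2 tick(4): ref=9.0000 raw=[9.9000 11.2500 9.9000 7.2000]
After op 3 tick(4): ref=13.0000 raw=[14.3000 16.2500 14.3000 10.4000]
Drift of clock 2 after op 3: 14.3000 - 13.0000 = 1.3000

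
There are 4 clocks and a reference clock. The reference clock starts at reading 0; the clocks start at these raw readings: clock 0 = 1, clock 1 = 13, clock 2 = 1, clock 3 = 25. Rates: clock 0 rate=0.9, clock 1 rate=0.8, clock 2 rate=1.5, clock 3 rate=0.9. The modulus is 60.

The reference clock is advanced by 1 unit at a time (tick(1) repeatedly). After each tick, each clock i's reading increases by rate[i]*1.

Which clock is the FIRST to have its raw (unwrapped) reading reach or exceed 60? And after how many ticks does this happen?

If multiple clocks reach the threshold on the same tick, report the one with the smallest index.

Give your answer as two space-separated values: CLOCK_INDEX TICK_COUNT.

Answer: 3 39

Derivation:
clock 0: start=1, rate=0.9, needs 60-1 = 59; ticks = ceil(59/0.9) = ceil(65.5556) = 66; reading at tick 66 = 1 + 0.9*66 = 60.4000
clock 1: start=13, rate=0.8, needs 60-13 = 47; ticks = ceil(47/0.8) = ceil(58.7500) = 59; reading at tick 59 = 13 + 0.8*59 = 60.2000
clock 2: start=1, rate=1.5, needs 60-1 = 59; ticks = ceil(59/1.5) = ceil(39.3333) = 40; reading at tick 40 = 1 + 1.5*40 = 61.0000
clock 3: start=25, rate=0.9, needs 60-25 = 35; ticks = ceil(35/0.9) = ceil(38.8889) = 39; reading at tick 39 = 25 + 0.9*39 = 60.1000
Minimum tick count = 39; winners = [3]; smallest index = 3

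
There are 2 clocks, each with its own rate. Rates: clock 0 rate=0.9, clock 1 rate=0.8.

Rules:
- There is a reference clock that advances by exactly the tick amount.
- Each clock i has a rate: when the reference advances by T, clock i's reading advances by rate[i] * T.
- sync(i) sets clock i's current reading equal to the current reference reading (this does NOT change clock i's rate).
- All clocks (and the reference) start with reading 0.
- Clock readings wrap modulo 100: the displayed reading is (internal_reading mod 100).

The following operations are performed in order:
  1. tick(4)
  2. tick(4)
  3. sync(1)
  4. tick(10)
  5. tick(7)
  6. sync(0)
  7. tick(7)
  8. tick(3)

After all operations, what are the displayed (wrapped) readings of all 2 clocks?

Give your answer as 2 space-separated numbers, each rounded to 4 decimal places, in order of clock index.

After op 1 tick(4): ref=4.0000 raw=[3.6000 3.2000]
After op 2 tick(4): ref=8.0000 raw=[7.2000 6.4000]
After op 3 sync(1): ref=8.0000 raw=[7.2000 8.0000]
After op 4 tick(10): ref=18.0000 raw=[16.2000 16.0000]
After op 5 tick(7): ref=25.0000 raw=[22.5000 21.6000]
After op 6 sync(0): ref=25.0000 raw=[25.0000 21.6000]
After op 7 tick(7): ref=32.0000 raw=[31.3000 27.2000]
After op 8 tick(3): ref=35.0000 raw=[34.0000 29.6000]
Wrap final raw readings (mod 100): 34.0000 mod 100 = 34.0000; 29.6000 mod 100 = 29.6000

Answer: 34.0000 29.6000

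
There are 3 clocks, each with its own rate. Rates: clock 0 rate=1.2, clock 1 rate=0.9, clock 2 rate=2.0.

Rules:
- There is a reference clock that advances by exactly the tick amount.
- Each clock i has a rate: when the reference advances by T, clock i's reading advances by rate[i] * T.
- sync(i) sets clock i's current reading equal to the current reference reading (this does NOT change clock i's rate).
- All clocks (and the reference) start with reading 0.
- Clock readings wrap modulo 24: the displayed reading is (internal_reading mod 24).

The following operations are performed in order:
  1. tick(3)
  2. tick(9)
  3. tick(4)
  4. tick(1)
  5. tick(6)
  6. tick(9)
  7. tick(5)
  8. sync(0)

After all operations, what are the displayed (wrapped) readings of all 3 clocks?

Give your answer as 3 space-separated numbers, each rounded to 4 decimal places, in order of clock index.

After op 1 tick(3): ref=3.0000 raw=[3.6000 2.7000 6.0000]
After op 2 tick(9): ref=12.0000 raw=[14.4000 10.8000 24.0000]
After op 3 tick(4): ref=16.0000 raw=[19.2000 14.4000 32.0000]
After op 4 tick(1): ref=17.0000 raw=[20.4000 15.3000 34.0000]
After op 5 tick(6): ref=23.0000 raw=[27.6000 20.7000 46.0000]
After op 6 tick(9): ref=32.0000 raw=[38.4000 28.8000 64.0000]
After op 7 tick(5): ref=37.0000 raw=[44.4000 33.3000 74.0000]
After op 8 sync(0): ref=37.0000 raw=[37.0000 33.3000 74.0000]
Wrap final raw readings (mod 24): 37.0000 mod 24 = 13.0000; 33.3000 mod 24 = 9.3000; 74.0000 mod 24 = 2.0000

Answer: 13.0000 9.3000 2.0000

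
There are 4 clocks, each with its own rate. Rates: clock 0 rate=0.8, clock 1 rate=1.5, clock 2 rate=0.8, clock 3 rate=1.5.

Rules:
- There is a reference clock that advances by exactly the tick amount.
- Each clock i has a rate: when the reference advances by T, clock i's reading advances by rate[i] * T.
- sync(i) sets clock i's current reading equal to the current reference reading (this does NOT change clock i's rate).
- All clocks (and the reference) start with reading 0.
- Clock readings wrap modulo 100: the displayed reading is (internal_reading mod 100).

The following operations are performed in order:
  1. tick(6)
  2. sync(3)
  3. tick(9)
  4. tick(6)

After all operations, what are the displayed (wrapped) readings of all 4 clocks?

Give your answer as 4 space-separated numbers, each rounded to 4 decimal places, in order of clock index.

Answer: 16.8000 31.5000 16.8000 28.5000

Derivation:
After op 1 tick(6): ref=6.0000 raw=[4.8000 9.0000 4.8000 9.0000]
After op 2 sync(3): ref=6.0000 raw=[4.8000 9.0000 4.8000 6.0000]
After op 3 tick(9): ref=15.0000 raw=[12.0000 22.5000 12.0000 19.5000]
After op 4 tick(6): ref=21.0000 raw=[16.8000 31.5000 16.8000 28.5000]
Wrap final raw readings (mod 100): 16.8000 mod 100 = 16.8000; 31.5000 mod 100 = 31.5000; 16.8000 mod 100 = 16.8000; 28.5000 mod 100 = 28.5000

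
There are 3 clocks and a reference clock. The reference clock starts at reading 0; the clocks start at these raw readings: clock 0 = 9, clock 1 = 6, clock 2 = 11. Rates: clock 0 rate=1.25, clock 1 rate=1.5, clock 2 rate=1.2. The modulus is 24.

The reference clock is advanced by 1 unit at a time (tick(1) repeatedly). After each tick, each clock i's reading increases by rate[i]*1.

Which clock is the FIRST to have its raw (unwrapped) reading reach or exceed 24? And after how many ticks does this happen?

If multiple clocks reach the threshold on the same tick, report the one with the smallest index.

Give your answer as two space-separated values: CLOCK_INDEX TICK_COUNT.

Answer: 2 11

Derivation:
clock 0: start=9, rate=1.25, needs 24-9 = 15; ticks = ceil(15/1.25) = ceil(12.0000) = 12; reading at tick 12 = 9 + 1.25*12 = 24.0000
clock 1: start=6, rate=1.5, needs 24-6 = 18; ticks = ceil(18/1.5) = ceil(12.0000) = 12; reading at tick 12 = 6 + 1.5*12 = 24.0000
clock 2: start=11, rate=1.2, needs 24-11 = 13; ticks = ceil(13/1.2) = ceil(10.8333) = 11; reading at tick 11 = 11 + 1.2*11 = 24.2000
Minimum tick count = 11; winners = [2]; smallest index = 2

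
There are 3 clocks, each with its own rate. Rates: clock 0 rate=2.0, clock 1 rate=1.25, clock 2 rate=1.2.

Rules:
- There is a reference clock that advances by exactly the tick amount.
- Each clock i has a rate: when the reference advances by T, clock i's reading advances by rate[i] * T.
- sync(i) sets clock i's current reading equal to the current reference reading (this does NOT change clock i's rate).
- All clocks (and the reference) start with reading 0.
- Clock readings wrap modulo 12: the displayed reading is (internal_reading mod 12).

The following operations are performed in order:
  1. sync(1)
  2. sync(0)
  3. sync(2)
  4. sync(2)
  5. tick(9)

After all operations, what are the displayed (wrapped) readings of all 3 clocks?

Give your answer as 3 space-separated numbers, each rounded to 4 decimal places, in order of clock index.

Answer: 6.0000 11.2500 10.8000

Derivation:
After op 1 sync(1): ref=0.0000 raw=[0.0000 0.0000 0.0000]
After op 2 sync(0): ref=0.0000 raw=[0.0000 0.0000 0.0000]
After op 3 sync(2): ref=0.0000 raw=[0.0000 0.0000 0.0000]
After op 4 sync(2): ref=0.0000 raw=[0.0000 0.0000 0.0000]
After op 5 tick(9): ref=9.0000 raw=[18.0000 11.2500 10.8000]
Wrap final raw readings (mod 12): 18.0000 mod 12 = 6.0000; 11.2500 mod 12 = 11.2500; 10.8000 mod 12 = 10.8000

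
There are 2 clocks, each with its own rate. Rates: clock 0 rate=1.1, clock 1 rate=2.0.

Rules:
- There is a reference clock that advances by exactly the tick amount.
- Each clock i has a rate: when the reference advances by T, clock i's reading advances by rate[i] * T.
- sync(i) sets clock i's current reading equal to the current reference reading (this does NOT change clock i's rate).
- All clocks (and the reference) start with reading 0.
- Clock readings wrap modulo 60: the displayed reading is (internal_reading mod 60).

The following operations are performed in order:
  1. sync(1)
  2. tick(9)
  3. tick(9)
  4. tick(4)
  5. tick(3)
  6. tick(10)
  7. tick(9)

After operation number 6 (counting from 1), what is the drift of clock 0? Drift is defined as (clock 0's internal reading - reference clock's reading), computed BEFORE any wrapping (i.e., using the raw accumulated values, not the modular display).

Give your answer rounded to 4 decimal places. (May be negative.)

Answer: 3.5000

Derivation:
After op 1 sync(1): ref=0.0000 raw=[0.0000 0.0000]
After op 2 tick(9): ref=9.0000 raw=[9.9000 18.0000]
After op 3 tick(9): ref=18.0000 raw=[19.8000 36.0000]
After op 4 tick(4): ref=22.0000 raw=[24.2000 44.0000]
After op 5 tick(3): ref=25.0000 raw=[27.5000 50.0000]
After op 6 tick(10): ref=35.0000 raw=[38.5000 70.0000]
Drift of clock 0 after op 6: 38.5000 - 35.0000 = 3.5000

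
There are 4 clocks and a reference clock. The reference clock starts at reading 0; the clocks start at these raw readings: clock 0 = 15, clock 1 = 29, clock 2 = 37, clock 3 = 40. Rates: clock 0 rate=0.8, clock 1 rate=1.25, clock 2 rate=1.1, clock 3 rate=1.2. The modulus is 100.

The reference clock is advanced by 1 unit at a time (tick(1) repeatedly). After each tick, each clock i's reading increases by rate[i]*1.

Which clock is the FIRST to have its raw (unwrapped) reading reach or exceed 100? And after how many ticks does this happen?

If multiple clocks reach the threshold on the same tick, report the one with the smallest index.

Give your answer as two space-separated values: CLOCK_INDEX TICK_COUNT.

Answer: 3 50

Derivation:
clock 0: start=15, rate=0.8, needs 100-15 = 85; ticks = ceil(85/0.8) = ceil(106.2500) = 107; reading at tick 107 = 15 + 0.8*107 = 100.6000
clock 1: start=29, rate=1.25, needs 100-29 = 71; ticks = ceil(71/1.25) = ceil(56.8000) = 57; reading at tick 57 = 29 + 1.25*57 = 100.2500
clock 2: start=37, rate=1.1, needs 100-37 = 63; ticks = ceil(63/1.1) = ceil(57.2727) = 58; reading at tick 58 = 37 + 1.1*58 = 100.8000
clock 3: start=40, rate=1.2, needs 100-40 = 60; ticks = ceil(60/1.2) = ceil(50.0000) = 50; reading at tick 50 = 40 + 1.2*50 = 100.0000
Minimum tick count = 50; winners = [3]; smallest index = 3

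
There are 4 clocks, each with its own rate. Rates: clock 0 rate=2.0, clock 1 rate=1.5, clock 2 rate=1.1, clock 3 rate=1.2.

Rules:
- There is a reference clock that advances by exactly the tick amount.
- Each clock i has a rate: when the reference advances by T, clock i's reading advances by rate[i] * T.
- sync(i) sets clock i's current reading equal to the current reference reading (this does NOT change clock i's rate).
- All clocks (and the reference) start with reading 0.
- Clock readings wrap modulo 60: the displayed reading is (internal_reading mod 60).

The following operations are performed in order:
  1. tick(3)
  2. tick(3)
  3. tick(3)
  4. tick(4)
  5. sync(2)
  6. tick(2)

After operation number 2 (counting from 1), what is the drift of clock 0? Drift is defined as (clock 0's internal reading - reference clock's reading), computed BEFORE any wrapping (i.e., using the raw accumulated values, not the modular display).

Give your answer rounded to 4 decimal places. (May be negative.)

Answer: 6.0000

Derivation:
After op 1 tick(3): ref=3.0000 raw=[6.0000 4.5000 3.3000 3.6000]
After op 2 tick(3): ref=6.0000 raw=[12.0000 9.0000 6.6000 7.2000]
Drift of clock 0 after op 2: 12.0000 - 6.0000 = 6.0000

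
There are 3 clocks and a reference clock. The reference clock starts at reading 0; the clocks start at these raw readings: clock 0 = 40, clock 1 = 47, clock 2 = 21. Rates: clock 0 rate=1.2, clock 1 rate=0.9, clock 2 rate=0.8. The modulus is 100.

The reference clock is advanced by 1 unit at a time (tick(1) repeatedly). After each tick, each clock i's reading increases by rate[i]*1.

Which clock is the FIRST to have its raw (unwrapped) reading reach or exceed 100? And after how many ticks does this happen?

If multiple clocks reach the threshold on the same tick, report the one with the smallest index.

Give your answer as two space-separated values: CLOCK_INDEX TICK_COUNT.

Answer: 0 50

Derivation:
clock 0: start=40, rate=1.2, needs 100-40 = 60; ticks = ceil(60/1.2) = ceil(50.0000) = 50; reading at tick 50 = 40 + 1.2*50 = 100.0000
clock 1: start=47, rate=0.9, needs 100-47 = 53; ticks = ceil(53/0.9) = ceil(58.8889) = 59; reading at tick 59 = 47 + 0.9*59 = 100.1000
clock 2: start=21, rate=0.8, needs 100-21 = 79; ticks = ceil(79/0.8) = ceil(98.7500) = 99; reading at tick 99 = 21 + 0.8*99 = 100.2000
Minimum tick count = 50; winners = [0]; smallest index = 0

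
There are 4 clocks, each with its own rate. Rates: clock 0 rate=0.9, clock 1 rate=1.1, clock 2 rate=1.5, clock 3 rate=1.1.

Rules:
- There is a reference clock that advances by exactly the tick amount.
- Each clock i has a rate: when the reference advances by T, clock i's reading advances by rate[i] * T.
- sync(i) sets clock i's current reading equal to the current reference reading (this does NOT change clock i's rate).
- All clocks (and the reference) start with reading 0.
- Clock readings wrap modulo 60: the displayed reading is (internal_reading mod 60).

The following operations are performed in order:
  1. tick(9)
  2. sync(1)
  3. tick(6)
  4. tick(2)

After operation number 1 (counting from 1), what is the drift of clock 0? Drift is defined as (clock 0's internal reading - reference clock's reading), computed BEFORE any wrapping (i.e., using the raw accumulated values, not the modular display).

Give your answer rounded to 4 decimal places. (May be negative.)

After op 1 tick(9): ref=9.0000 raw=[8.1000 9.9000 13.5000 9.9000]
Drift of clock 0 after op 1: 8.1000 - 9.0000 = -0.9000

Answer: -0.9000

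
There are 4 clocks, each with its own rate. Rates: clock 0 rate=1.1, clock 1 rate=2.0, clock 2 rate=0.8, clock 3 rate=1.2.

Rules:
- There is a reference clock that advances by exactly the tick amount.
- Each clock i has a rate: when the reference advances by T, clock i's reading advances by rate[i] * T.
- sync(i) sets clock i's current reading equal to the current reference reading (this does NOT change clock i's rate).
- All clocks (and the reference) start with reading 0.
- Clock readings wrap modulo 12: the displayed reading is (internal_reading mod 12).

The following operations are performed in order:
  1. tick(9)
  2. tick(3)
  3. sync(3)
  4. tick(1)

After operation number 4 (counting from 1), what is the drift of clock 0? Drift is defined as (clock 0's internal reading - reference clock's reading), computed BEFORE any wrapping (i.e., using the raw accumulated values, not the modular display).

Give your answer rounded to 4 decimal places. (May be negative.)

Answer: 1.3000

Derivation:
After op 1 tick(9): ref=9.0000 raw=[9.9000 18.0000 7.2000 10.8000]
After op 2 tick(3): ref=12.0000 raw=[13.2000 24.0000 9.6000 14.4000]
After op 3 sync(3): ref=12.0000 raw=[13.2000 24.0000 9.6000 12.0000]
After op 4 tick(1): ref=13.0000 raw=[14.3000 26.0000 10.4000 13.2000]
Drift of clock 0 after op 4: 14.3000 - 13.0000 = 1.3000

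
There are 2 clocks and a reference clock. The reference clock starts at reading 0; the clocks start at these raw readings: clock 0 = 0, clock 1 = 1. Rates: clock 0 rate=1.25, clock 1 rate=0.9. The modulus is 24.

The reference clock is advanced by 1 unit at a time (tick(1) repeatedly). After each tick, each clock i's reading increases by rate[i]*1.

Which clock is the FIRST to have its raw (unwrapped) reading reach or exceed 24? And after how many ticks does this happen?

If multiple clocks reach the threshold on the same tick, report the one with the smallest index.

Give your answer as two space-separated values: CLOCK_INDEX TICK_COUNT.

clock 0: start=0, rate=1.25, needs 24-0 = 24; ticks = ceil(24/1.25) = ceil(19.2000) = 20; reading at tick 20 = 0 + 1.25*20 = 25.0000
clock 1: start=1, rate=0.9, needs 24-1 = 23; ticks = ceil(23/0.9) = ceil(25.5556) = 26; reading at tick 26 = 1 + 0.9*26 = 24.4000
Minimum tick count = 20; winners = [0]; smallest index = 0

Answer: 0 20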